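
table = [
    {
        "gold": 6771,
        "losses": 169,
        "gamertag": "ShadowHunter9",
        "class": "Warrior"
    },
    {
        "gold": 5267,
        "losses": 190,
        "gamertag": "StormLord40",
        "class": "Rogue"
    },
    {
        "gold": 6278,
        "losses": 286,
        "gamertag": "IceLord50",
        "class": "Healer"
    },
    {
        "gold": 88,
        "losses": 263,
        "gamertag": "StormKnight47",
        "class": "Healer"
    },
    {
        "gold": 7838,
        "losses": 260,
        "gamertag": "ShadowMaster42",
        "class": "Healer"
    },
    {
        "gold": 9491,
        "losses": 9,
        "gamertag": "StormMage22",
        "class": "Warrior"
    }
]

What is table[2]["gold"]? 6278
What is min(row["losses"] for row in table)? 9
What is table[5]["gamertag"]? "StormMage22"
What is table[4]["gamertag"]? "ShadowMaster42"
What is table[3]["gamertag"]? "StormKnight47"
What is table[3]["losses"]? 263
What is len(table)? 6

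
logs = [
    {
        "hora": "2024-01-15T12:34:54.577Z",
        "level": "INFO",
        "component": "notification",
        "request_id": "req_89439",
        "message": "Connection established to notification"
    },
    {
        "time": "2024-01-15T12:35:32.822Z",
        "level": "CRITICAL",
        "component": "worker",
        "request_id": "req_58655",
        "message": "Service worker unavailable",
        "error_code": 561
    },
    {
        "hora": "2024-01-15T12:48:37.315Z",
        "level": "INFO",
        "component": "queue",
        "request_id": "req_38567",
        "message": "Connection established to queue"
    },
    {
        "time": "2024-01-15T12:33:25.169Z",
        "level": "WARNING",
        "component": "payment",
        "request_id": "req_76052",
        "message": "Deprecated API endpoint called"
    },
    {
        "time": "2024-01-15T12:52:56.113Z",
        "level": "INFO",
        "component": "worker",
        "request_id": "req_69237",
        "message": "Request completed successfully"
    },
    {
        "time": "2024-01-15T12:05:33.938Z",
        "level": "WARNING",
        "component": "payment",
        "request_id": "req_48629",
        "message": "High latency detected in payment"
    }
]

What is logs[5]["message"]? "High latency detected in payment"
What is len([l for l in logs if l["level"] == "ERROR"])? 0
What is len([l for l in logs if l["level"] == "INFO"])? 3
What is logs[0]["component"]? "notification"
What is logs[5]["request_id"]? "req_48629"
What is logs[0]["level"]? "INFO"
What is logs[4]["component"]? "worker"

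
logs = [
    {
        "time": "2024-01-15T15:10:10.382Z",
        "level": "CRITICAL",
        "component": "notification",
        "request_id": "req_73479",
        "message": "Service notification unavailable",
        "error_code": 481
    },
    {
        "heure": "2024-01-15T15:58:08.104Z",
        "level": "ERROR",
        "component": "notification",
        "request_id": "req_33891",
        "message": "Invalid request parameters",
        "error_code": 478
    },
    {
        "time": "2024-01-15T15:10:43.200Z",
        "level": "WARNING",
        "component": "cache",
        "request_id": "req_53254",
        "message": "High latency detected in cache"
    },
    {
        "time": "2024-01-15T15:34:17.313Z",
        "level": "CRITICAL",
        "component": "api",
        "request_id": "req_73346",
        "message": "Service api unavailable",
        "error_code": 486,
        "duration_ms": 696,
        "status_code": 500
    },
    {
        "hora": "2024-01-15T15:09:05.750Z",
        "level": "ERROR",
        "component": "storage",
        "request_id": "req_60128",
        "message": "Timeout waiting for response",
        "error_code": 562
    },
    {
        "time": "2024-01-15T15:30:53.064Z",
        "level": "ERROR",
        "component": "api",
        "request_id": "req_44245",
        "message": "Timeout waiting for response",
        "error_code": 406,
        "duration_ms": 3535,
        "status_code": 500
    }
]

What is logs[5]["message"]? "Timeout waiting for response"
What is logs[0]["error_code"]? 481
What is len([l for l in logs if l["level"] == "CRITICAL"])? 2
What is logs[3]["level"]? "CRITICAL"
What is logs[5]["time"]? "2024-01-15T15:30:53.064Z"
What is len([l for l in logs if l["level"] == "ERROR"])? 3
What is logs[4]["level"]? "ERROR"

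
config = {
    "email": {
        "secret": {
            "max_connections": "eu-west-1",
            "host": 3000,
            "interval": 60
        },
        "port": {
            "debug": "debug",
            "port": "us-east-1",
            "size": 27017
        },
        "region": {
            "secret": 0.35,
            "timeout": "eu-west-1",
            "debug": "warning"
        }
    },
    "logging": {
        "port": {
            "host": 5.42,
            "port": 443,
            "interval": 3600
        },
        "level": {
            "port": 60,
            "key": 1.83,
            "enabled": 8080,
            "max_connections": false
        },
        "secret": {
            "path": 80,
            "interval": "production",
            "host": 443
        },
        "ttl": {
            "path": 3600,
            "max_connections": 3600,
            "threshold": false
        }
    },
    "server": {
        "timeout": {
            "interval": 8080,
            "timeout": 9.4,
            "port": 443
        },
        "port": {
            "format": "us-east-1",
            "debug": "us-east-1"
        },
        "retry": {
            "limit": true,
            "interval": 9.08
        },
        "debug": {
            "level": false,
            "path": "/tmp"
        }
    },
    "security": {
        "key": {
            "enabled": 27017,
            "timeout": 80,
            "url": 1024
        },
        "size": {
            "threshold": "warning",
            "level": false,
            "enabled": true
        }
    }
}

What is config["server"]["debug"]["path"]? "/tmp"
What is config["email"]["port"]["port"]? "us-east-1"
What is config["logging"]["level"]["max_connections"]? False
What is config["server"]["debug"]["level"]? False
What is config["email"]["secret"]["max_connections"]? "eu-west-1"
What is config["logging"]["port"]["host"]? 5.42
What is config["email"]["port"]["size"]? 27017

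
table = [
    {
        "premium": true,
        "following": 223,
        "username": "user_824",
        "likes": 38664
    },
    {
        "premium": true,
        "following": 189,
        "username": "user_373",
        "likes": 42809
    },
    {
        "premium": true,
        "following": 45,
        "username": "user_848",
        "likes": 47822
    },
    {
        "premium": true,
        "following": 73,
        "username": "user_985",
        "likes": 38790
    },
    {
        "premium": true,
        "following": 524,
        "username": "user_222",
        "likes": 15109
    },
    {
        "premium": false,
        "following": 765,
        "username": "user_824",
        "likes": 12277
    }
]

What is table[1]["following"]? 189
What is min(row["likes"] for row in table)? 12277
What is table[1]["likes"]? 42809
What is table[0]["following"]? 223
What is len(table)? 6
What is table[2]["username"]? "user_848"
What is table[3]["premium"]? True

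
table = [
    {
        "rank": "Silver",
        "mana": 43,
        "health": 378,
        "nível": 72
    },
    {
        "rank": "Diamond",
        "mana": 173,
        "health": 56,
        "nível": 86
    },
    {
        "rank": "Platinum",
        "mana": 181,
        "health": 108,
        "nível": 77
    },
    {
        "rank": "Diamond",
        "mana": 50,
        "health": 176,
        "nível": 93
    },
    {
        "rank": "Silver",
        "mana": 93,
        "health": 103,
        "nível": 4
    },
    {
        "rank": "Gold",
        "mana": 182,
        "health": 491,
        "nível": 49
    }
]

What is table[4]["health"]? 103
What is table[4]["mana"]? 93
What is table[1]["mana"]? 173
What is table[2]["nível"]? 77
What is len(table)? 6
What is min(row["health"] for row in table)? 56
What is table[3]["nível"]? 93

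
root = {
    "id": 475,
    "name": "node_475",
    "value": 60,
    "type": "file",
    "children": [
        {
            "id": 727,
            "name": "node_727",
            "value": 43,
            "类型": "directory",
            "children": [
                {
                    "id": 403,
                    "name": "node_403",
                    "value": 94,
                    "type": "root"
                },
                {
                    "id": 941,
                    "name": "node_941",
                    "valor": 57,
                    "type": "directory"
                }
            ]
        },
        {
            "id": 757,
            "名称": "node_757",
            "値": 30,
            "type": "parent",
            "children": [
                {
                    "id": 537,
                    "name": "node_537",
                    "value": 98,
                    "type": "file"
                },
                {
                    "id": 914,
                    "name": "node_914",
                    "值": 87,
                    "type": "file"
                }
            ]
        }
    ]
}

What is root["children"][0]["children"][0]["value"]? 94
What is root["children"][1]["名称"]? "node_757"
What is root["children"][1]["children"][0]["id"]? 537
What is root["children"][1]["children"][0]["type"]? "file"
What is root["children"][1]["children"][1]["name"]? "node_914"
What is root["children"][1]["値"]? 30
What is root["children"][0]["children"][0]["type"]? "root"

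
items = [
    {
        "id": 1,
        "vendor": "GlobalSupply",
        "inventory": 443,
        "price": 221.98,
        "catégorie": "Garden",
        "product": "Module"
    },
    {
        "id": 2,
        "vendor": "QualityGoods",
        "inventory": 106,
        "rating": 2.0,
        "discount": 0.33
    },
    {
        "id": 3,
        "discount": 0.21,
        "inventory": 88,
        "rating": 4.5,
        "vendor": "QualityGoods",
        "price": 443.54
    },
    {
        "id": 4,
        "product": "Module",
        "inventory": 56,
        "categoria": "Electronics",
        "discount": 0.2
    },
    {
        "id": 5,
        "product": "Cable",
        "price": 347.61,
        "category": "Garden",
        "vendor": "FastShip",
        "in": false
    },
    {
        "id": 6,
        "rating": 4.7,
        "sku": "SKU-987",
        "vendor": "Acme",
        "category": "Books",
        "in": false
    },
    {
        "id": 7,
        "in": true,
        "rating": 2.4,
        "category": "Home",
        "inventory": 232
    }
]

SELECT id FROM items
[1, 2, 3, 4, 5, 6, 7]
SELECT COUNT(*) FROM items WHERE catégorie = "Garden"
1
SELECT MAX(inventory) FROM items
443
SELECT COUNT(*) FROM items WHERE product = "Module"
2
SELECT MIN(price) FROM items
221.98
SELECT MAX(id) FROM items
7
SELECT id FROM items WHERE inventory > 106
[1, 7]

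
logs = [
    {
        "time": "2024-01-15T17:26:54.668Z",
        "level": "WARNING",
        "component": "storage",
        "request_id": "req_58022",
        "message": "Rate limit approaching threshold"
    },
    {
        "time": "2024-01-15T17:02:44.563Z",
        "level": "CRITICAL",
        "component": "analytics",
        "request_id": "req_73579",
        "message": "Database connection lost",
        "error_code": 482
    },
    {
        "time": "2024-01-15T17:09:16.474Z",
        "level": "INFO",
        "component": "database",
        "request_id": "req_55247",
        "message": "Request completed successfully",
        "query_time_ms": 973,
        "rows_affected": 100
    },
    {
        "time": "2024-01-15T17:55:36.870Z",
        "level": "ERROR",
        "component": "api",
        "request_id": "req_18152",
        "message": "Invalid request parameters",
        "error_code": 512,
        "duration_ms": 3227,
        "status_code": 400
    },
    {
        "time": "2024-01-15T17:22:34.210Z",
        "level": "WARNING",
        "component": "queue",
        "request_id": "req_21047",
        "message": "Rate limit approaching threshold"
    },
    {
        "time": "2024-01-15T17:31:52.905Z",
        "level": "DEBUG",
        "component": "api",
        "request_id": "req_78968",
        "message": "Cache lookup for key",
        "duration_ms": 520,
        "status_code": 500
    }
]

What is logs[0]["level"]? "WARNING"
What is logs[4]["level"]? "WARNING"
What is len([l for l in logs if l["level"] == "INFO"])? 1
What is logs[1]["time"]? "2024-01-15T17:02:44.563Z"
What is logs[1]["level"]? "CRITICAL"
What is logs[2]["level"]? "INFO"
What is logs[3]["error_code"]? 512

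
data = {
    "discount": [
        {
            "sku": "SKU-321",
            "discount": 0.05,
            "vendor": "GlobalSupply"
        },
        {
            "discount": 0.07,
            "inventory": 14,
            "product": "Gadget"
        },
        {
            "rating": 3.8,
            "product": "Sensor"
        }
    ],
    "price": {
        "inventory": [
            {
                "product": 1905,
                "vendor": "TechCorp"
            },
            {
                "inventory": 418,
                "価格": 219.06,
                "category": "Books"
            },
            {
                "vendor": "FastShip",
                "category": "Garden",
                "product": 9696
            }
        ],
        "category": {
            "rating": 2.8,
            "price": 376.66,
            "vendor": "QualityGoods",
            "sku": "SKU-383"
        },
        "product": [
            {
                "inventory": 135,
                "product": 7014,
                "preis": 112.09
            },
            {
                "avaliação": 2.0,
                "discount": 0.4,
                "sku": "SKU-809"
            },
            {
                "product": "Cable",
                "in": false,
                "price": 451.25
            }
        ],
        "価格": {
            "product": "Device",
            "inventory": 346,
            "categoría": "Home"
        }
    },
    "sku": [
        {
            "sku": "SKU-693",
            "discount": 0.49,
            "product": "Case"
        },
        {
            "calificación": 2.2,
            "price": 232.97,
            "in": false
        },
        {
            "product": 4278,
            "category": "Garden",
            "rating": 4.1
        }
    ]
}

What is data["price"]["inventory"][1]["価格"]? 219.06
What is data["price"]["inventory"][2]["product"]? 9696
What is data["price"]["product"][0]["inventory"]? 135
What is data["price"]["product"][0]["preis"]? 112.09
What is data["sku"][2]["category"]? "Garden"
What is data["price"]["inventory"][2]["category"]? "Garden"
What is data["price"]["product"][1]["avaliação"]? 2.0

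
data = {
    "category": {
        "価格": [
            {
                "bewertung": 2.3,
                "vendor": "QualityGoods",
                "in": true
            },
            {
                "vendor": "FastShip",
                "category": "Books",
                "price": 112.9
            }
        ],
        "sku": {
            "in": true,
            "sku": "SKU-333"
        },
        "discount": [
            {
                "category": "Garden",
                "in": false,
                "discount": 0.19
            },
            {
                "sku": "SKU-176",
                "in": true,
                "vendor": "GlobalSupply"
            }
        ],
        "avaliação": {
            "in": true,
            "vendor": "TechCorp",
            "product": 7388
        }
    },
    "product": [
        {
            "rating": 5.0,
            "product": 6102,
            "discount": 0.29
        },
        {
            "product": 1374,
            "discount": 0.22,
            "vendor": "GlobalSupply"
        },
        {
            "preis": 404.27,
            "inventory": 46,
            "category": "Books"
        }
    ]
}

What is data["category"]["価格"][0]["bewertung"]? 2.3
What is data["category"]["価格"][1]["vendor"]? "FastShip"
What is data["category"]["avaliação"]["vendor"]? "TechCorp"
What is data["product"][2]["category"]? "Books"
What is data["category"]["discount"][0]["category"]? "Garden"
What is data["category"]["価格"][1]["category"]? "Books"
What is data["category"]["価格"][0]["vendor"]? "QualityGoods"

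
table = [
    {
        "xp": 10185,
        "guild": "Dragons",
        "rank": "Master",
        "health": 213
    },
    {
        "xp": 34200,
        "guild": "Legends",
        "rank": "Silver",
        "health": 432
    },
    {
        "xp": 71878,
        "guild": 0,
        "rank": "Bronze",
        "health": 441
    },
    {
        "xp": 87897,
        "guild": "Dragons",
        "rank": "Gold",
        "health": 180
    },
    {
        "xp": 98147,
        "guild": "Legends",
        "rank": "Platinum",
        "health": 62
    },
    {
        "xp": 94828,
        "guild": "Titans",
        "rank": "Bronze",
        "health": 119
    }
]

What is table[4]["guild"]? "Legends"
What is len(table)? 6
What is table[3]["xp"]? 87897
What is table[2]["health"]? 441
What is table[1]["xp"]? 34200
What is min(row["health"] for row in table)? 62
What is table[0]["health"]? 213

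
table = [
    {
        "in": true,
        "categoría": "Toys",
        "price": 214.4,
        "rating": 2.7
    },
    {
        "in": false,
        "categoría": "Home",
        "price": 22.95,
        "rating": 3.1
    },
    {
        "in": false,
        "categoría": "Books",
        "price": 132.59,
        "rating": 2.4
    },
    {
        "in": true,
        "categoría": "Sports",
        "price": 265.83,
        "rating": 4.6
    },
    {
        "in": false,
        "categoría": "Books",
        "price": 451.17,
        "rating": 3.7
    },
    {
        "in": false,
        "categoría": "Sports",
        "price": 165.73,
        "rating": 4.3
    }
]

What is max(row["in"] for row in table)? True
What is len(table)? 6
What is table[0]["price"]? 214.4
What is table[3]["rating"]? 4.6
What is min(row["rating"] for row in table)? 2.4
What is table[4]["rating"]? 3.7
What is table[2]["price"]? 132.59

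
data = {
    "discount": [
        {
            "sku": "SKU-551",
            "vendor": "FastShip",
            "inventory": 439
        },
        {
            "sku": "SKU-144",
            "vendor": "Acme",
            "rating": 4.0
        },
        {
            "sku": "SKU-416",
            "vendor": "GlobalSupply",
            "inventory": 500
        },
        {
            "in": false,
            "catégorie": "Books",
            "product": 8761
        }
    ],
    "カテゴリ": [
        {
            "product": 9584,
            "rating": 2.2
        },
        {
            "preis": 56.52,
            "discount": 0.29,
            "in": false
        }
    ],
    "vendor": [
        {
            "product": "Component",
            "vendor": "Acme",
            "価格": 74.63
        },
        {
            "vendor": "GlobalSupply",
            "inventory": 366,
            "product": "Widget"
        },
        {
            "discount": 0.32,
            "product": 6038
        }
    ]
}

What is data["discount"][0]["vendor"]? "FastShip"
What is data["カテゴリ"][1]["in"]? False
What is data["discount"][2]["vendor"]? "GlobalSupply"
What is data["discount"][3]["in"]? False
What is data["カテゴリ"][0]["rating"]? 2.2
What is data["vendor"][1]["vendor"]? "GlobalSupply"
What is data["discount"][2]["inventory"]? 500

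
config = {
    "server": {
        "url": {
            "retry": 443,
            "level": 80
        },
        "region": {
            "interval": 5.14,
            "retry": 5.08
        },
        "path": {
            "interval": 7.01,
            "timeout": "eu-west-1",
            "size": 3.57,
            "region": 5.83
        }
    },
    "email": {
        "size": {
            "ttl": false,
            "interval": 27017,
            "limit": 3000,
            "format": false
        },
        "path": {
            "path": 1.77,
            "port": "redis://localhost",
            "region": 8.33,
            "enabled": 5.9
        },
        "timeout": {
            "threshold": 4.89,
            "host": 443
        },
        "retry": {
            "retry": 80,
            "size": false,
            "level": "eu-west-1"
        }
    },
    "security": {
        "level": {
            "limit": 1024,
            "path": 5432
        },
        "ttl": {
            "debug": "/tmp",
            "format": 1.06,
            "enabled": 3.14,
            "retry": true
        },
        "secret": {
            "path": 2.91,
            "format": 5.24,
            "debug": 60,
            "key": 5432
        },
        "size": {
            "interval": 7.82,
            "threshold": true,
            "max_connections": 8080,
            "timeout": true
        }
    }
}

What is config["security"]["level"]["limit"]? 1024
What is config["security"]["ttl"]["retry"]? True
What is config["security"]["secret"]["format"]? 5.24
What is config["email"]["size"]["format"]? False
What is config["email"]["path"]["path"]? 1.77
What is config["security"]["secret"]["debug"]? 60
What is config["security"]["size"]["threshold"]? True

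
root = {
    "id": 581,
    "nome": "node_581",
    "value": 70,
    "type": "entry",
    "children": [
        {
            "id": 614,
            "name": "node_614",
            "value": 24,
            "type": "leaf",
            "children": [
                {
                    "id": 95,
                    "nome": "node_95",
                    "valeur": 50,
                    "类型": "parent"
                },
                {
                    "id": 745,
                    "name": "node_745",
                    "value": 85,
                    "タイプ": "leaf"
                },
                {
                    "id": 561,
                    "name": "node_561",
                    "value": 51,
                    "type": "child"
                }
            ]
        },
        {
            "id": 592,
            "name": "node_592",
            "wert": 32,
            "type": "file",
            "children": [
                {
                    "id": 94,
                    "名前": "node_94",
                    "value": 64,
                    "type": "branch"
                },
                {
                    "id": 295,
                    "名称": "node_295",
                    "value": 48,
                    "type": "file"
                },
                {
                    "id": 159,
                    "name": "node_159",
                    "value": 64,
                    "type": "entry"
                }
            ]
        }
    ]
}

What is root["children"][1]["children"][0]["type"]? "branch"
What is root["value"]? 70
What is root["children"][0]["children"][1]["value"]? 85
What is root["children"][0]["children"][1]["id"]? 745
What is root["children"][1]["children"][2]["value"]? 64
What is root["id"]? 581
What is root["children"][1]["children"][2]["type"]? "entry"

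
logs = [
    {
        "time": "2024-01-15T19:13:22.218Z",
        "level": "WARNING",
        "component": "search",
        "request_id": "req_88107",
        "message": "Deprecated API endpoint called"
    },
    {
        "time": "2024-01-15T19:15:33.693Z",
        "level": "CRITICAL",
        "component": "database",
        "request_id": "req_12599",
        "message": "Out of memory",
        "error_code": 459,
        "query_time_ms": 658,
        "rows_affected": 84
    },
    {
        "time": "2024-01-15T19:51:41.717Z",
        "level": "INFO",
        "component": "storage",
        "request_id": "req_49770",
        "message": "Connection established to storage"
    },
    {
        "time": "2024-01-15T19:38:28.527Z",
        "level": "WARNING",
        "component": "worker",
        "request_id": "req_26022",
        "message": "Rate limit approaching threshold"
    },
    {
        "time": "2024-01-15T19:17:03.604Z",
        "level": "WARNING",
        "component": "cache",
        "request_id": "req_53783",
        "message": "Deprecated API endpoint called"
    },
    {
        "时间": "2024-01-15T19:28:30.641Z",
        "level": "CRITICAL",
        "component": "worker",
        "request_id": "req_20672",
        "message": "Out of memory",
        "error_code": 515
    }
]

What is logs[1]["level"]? "CRITICAL"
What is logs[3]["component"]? "worker"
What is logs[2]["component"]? "storage"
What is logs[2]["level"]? "INFO"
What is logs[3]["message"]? "Rate limit approaching threshold"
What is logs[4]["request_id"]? "req_53783"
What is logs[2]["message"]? "Connection established to storage"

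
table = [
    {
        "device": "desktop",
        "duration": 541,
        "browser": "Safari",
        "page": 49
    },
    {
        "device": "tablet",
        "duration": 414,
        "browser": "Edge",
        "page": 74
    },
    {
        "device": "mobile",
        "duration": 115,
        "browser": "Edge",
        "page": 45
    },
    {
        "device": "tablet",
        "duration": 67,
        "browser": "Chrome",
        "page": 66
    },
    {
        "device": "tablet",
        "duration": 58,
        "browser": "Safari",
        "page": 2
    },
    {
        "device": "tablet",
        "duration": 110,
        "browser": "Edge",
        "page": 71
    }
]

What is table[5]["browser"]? "Edge"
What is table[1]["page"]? 74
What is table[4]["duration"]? 58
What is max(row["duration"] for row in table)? 541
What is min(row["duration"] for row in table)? 58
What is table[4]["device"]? "tablet"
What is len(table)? 6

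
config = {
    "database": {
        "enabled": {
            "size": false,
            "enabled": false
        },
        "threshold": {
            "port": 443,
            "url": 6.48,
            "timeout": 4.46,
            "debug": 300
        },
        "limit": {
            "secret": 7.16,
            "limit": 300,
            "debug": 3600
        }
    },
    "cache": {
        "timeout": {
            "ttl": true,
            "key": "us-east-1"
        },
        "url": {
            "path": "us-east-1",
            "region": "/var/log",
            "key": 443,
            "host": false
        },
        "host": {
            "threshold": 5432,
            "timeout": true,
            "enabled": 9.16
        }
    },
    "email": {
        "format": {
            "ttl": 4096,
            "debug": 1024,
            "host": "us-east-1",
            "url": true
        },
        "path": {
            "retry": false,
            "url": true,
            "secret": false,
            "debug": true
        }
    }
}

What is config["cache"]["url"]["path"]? "us-east-1"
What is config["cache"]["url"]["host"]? False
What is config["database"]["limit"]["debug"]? 3600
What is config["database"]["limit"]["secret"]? 7.16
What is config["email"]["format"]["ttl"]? 4096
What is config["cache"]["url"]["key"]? 443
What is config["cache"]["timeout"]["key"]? "us-east-1"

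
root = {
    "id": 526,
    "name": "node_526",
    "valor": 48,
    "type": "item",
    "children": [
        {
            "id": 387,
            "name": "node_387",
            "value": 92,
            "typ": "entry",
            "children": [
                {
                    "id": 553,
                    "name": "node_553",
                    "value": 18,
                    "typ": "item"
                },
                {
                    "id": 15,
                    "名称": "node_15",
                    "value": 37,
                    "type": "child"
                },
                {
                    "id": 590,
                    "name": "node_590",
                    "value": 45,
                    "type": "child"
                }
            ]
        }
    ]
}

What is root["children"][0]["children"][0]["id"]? 553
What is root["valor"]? 48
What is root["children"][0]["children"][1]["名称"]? "node_15"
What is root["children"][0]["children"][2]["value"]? 45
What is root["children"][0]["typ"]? "entry"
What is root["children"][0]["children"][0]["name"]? "node_553"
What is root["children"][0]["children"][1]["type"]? "child"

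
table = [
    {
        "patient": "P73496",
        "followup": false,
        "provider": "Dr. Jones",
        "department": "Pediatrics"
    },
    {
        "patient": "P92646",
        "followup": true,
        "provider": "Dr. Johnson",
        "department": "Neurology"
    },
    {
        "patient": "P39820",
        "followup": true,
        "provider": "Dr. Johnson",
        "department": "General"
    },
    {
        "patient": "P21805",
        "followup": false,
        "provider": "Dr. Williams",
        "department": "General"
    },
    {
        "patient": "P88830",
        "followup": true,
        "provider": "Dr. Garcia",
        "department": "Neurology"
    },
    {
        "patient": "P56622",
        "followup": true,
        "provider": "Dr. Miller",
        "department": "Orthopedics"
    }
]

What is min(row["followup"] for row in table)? False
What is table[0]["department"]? "Pediatrics"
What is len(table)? 6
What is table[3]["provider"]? "Dr. Williams"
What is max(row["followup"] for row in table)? True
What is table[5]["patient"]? "P56622"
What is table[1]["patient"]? "P92646"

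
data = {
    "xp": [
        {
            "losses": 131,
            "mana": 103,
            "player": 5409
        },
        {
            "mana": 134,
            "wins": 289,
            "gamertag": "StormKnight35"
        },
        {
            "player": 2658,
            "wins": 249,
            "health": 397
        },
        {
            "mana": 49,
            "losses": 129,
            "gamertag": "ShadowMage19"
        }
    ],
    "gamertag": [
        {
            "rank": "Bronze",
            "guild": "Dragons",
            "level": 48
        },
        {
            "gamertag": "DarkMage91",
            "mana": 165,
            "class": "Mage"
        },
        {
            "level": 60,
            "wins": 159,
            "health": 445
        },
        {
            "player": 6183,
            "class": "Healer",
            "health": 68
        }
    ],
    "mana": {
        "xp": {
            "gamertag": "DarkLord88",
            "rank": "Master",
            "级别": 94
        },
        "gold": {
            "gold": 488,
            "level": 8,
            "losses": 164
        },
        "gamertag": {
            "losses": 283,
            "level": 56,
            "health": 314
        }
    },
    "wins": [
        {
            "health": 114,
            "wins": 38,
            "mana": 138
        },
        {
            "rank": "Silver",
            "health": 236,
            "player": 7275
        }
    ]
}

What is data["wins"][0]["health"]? 114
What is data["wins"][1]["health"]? 236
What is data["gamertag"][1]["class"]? "Mage"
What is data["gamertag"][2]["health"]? 445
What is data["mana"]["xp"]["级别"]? 94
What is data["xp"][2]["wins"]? 249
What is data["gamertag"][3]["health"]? 68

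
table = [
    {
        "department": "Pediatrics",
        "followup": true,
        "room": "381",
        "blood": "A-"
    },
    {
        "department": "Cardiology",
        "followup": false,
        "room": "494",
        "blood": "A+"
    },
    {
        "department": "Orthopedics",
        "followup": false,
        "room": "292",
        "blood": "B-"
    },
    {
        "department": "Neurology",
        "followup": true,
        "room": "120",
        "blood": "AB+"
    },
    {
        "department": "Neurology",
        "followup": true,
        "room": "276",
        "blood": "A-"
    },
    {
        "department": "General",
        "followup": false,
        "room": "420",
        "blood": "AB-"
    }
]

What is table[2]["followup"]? False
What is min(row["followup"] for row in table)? False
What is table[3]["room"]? "120"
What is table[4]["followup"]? True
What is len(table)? 6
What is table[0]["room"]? "381"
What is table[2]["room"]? "292"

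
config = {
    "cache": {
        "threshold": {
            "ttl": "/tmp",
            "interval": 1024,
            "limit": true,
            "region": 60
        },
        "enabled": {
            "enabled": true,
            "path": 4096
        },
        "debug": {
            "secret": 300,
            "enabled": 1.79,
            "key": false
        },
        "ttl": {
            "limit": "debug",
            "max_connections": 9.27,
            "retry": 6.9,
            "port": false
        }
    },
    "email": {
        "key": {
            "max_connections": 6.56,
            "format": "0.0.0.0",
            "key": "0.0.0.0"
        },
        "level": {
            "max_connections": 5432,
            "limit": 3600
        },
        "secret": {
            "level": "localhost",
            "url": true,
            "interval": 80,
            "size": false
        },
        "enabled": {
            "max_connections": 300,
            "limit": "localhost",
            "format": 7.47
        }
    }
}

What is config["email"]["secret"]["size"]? False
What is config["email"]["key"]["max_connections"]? 6.56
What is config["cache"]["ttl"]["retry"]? 6.9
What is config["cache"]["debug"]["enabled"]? 1.79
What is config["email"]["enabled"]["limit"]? "localhost"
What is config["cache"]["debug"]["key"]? False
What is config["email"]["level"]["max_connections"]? 5432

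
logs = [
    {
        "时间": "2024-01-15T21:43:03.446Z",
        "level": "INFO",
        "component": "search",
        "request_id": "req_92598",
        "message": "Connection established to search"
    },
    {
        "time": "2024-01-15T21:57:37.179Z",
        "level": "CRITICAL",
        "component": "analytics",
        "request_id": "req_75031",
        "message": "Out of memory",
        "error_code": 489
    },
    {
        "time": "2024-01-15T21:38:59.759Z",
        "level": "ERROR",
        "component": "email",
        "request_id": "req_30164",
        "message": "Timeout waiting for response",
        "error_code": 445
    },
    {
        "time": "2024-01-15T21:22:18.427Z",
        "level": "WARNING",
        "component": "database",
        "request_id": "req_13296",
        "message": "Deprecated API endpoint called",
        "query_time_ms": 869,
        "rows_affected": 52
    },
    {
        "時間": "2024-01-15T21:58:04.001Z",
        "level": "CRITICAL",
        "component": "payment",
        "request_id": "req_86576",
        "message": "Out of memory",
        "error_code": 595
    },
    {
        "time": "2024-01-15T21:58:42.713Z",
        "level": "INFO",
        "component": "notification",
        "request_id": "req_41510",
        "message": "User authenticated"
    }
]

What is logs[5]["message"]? "User authenticated"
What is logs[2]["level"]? "ERROR"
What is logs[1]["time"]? "2024-01-15T21:57:37.179Z"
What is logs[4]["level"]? "CRITICAL"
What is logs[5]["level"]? "INFO"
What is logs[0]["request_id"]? "req_92598"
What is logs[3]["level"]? "WARNING"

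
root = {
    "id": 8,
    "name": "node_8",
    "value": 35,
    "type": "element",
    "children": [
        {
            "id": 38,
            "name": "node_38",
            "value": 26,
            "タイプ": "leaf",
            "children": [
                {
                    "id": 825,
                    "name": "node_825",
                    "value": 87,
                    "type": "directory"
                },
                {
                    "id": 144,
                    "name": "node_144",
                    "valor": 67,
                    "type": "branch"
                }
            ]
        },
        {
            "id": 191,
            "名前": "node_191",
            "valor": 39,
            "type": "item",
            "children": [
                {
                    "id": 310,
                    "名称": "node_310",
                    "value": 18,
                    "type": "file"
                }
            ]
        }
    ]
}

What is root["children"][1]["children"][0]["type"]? "file"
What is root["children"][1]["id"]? 191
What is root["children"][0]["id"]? 38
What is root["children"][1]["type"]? "item"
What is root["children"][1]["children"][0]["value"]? 18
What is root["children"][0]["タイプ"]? "leaf"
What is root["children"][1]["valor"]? 39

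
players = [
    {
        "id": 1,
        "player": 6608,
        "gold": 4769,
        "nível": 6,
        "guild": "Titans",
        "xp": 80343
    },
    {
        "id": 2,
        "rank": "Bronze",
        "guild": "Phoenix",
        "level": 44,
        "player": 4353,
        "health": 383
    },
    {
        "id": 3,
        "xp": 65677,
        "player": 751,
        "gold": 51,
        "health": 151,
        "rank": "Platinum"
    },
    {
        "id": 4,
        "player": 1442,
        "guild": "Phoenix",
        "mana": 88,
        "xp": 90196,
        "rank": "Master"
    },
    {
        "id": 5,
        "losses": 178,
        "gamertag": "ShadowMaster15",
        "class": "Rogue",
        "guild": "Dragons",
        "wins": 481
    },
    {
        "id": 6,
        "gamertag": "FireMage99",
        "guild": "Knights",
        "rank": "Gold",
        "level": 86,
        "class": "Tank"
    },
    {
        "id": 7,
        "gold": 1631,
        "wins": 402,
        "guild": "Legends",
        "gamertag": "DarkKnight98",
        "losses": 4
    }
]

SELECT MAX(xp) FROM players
90196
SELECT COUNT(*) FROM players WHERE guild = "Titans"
1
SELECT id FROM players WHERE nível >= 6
[1]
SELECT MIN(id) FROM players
1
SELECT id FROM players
[1, 2, 3, 4, 5, 6, 7]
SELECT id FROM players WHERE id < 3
[1, 2]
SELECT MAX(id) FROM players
7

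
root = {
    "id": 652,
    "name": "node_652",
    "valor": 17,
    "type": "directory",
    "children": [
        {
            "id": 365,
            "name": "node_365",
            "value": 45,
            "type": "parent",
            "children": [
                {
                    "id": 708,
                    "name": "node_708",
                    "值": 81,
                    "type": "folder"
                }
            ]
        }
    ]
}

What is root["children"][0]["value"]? 45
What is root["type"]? "directory"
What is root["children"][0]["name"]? "node_365"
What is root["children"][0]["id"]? 365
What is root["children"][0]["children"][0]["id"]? 708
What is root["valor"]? 17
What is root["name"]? "node_652"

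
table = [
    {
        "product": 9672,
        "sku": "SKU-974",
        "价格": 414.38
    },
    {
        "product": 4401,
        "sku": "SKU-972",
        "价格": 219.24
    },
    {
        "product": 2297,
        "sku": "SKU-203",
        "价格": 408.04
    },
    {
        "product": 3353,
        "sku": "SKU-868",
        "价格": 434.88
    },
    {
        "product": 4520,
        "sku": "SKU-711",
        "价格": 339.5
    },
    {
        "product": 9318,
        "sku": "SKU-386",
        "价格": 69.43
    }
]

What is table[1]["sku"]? "SKU-972"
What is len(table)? 6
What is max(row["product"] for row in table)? 9672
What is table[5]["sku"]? "SKU-386"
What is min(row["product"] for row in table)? 2297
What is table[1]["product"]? 4401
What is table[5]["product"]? 9318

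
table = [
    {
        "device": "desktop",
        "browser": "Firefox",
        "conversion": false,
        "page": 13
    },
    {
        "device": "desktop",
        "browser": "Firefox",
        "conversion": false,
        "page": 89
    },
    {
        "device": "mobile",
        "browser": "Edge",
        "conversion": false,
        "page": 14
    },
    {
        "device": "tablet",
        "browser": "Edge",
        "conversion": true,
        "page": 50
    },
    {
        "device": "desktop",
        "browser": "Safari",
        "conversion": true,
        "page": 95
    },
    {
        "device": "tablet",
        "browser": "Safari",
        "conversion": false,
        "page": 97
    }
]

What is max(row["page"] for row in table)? 97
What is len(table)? 6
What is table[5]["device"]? "tablet"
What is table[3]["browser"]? "Edge"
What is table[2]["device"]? "mobile"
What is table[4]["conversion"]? True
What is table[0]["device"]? "desktop"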